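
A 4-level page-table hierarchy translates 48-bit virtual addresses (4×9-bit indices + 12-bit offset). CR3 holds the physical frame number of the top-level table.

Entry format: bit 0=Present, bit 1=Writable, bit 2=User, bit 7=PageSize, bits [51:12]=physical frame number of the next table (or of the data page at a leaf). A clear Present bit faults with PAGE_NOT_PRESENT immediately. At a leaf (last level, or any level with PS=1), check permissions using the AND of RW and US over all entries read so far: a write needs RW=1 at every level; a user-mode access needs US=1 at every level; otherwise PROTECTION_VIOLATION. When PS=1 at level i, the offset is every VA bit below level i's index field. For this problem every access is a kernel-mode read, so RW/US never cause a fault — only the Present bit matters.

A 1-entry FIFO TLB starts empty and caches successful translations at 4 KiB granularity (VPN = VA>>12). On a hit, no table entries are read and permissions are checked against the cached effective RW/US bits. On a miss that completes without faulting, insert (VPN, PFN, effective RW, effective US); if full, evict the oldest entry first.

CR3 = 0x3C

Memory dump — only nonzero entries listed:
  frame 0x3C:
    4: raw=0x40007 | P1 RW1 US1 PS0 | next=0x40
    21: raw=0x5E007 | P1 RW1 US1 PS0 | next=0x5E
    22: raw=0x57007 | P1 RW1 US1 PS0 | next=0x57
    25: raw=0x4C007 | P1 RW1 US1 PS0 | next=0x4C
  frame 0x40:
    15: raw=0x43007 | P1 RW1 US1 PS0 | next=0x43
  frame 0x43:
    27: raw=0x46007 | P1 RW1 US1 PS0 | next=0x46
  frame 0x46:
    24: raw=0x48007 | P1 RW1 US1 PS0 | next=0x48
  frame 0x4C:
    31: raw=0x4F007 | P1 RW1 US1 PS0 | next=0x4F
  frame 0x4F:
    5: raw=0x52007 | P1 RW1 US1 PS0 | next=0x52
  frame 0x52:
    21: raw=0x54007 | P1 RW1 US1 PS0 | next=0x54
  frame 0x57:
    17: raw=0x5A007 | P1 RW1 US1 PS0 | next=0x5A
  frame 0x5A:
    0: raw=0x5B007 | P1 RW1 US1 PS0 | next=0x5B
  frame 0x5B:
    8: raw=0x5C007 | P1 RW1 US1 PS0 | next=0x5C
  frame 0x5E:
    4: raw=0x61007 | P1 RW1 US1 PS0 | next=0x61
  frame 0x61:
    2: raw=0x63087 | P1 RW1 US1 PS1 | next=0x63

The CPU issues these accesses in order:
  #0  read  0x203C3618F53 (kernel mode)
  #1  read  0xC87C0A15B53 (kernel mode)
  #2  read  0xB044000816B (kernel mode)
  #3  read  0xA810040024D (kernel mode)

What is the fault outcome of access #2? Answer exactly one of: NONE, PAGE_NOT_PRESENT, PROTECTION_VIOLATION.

Per-access translation:
#0 VA=0x203C3618F53 (r,kernel):
  lvl0: tbl 0x3C, slot 4 ⇒ 0x40007 (P1/RW1/US1/PS0)
  lvl1: tbl 0x40, slot 15 ⇒ 0x43007 (P1/RW1/US1/PS0)
  lvl2: tbl 0x43, slot 27 ⇒ 0x46007 (P1/RW1/US1/PS0)
  lvl3: tbl 0x46, slot 24 ⇒ 0x48007 (P1/RW1/US1/PS0)
  ✓ 0x48F53  — 4 lookups
#1 VA=0xC87C0A15B53 (r,kernel):
  lvl0: tbl 0x3C, slot 25 ⇒ 0x4C007 (P1/RW1/US1/PS0)
  lvl1: tbl 0x4C, slot 31 ⇒ 0x4F007 (P1/RW1/US1/PS0)
  lvl2: tbl 0x4F, slot 5 ⇒ 0x52007 (P1/RW1/US1/PS0)
  lvl3: tbl 0x52, slot 21 ⇒ 0x54007 (P1/RW1/US1/PS0)
  ✓ 0x54B53  — 4 lookups
#2 VA=0xB044000816B (r,kernel):
  lvl0: tbl 0x3C, slot 22 ⇒ 0x57007 (P1/RW1/US1/PS0)
  lvl1: tbl 0x57, slot 17 ⇒ 0x5A007 (P1/RW1/US1/PS0)
  lvl2: tbl 0x5A, slot 0 ⇒ 0x5B007 (P1/RW1/US1/PS0)
  lvl3: tbl 0x5B, slot 8 ⇒ 0x5C007 (P1/RW1/US1/PS0)
  ✓ 0x5C16B  — 4 lookups
#3 VA=0xA810040024D (r,kernel):
  lvl0: tbl 0x3C, slot 21 ⇒ 0x5E007 (P1/RW1/US1/PS0)
  lvl1: tbl 0x5E, slot 4 ⇒ 0x61007 (P1/RW1/US1/PS0)
  lvl2: tbl 0x61, slot 2 ⇒ 0x63087 (P1/RW1/US1/PS1)
  ✓ 0x6324D (huge @L2)  — 3 lookups

Access #2 fault: NONE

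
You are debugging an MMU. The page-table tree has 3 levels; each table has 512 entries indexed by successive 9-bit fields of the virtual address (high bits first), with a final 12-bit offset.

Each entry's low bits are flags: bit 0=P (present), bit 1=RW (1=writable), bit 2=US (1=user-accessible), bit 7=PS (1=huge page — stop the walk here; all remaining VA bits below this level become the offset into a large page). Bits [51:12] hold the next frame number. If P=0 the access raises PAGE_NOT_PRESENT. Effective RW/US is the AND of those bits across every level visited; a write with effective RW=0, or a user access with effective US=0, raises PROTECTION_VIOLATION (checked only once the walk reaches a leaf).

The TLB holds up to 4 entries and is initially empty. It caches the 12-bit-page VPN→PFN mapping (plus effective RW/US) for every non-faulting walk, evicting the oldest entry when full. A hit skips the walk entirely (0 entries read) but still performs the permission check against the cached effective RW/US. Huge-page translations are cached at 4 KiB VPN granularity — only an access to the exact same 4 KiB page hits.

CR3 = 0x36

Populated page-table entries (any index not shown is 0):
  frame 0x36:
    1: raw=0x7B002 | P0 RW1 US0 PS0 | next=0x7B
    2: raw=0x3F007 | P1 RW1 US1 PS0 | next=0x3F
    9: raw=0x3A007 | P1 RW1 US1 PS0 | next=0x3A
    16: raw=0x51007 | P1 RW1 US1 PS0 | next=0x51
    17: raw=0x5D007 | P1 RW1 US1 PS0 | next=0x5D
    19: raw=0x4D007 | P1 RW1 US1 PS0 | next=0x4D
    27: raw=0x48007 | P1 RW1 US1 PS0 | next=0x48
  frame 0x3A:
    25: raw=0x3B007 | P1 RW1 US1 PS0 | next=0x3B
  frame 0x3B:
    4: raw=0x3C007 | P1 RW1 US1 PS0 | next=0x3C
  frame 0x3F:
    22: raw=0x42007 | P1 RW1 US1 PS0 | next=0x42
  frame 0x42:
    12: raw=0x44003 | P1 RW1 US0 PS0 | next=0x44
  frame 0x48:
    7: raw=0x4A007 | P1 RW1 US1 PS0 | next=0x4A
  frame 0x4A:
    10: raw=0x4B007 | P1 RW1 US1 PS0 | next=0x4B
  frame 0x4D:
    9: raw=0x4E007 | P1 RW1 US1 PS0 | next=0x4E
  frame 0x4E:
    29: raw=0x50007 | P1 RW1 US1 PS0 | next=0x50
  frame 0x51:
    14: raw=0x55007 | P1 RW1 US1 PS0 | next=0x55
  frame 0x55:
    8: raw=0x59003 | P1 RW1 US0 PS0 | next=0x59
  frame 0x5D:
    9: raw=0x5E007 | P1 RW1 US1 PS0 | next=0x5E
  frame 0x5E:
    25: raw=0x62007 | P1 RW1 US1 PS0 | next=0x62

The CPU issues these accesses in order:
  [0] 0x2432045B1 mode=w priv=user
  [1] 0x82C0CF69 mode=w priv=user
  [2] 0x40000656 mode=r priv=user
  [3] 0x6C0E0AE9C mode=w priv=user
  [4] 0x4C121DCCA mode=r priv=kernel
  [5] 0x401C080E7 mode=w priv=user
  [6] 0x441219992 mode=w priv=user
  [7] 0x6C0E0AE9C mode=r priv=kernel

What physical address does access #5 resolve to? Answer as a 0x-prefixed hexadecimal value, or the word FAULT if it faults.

Trace:
#0 VA=0x2432045B1 (w,user):
  L0: frame=0x36 idx=9 entry=0x3A007 [P=1 RW=1 US=1 PS=0]
  L1: frame=0x3A idx=25 entry=0x3B007 [P=1 RW=1 US=1 PS=0]
  L2: frame=0x3B idx=4 entry=0x3C007 [P=1 RW=1 US=1 PS=0]
  → PA=0x3C5B1  (3 entries read)
#1 VA=0x82C0CF69 (w,user):
  L0: frame=0x36 idx=2 entry=0x3F007 [P=1 RW=1 US=1 PS=0]
  L1: frame=0x3F idx=22 entry=0x42007 [P=1 RW=1 US=1 PS=0]
  L2: frame=0x42 idx=12 entry=0x44003 [P=1 RW=1 US=0 PS=0]
  ⇒ fault: PROTECTION_VIOLATION  — 3 lookups
#2 VA=0x40000656 (r,user):
  L0: frame=0x36 idx=1 entry=0x7B002 [P=0 RW=1 US=0 PS=0]
  ⇒ fault: PAGE_NOT_PRESENT  — 1 lookups
#3 VA=0x6C0E0AE9C (w,user):
  L0: frame=0x36 idx=27 entry=0x48007 [P=1 RW=1 US=1 PS=0]
  L1: frame=0x48 idx=7 entry=0x4A007 [P=1 RW=1 US=1 PS=0]
  L2: frame=0x4A idx=10 entry=0x4B007 [P=1 RW=1 US=1 PS=0]
  → PA=0x4BE9C  (3 entries read)
#4 VA=0x4C121DCCA (r,kernel):
  L0: frame=0x36 idx=19 entry=0x4D007 [P=1 RW=1 US=1 PS=0]
  L1: frame=0x4D idx=9 entry=0x4E007 [P=1 RW=1 US=1 PS=0]
  L2: frame=0x4E idx=29 entry=0x50007 [P=1 RW=1 US=1 PS=0]
  → PA=0x50CCA  (3 entries read)
#5 VA=0x401C080E7 (w,user):
  L0: frame=0x36 idx=16 entry=0x51007 [P=1 RW=1 US=1 PS=0]
  L1: frame=0x51 idx=14 entry=0x55007 [P=1 RW=1 US=1 PS=0]
  L2: frame=0x55 idx=8 entry=0x59003 [P=1 RW=1 US=0 PS=0]
  ⇒ fault: PROTECTION_VIOLATION  — 3 lookups
#6 VA=0x441219992 (w,user):
  L0: frame=0x36 idx=17 entry=0x5D007 [P=1 RW=1 US=1 PS=0]
  L1: frame=0x5D idx=9 entry=0x5E007 [P=1 RW=1 US=1 PS=0]
  L2: frame=0x5E idx=25 entry=0x62007 [P=1 RW=1 US=1 PS=0]
  → PA=0x62992  (3 entries read)
#7 VA=0x6C0E0AE9C (r,kernel):
  TLB hit vpn=0x6C0E0A → PA=0x4BE9C

Access #5 PA: FAULT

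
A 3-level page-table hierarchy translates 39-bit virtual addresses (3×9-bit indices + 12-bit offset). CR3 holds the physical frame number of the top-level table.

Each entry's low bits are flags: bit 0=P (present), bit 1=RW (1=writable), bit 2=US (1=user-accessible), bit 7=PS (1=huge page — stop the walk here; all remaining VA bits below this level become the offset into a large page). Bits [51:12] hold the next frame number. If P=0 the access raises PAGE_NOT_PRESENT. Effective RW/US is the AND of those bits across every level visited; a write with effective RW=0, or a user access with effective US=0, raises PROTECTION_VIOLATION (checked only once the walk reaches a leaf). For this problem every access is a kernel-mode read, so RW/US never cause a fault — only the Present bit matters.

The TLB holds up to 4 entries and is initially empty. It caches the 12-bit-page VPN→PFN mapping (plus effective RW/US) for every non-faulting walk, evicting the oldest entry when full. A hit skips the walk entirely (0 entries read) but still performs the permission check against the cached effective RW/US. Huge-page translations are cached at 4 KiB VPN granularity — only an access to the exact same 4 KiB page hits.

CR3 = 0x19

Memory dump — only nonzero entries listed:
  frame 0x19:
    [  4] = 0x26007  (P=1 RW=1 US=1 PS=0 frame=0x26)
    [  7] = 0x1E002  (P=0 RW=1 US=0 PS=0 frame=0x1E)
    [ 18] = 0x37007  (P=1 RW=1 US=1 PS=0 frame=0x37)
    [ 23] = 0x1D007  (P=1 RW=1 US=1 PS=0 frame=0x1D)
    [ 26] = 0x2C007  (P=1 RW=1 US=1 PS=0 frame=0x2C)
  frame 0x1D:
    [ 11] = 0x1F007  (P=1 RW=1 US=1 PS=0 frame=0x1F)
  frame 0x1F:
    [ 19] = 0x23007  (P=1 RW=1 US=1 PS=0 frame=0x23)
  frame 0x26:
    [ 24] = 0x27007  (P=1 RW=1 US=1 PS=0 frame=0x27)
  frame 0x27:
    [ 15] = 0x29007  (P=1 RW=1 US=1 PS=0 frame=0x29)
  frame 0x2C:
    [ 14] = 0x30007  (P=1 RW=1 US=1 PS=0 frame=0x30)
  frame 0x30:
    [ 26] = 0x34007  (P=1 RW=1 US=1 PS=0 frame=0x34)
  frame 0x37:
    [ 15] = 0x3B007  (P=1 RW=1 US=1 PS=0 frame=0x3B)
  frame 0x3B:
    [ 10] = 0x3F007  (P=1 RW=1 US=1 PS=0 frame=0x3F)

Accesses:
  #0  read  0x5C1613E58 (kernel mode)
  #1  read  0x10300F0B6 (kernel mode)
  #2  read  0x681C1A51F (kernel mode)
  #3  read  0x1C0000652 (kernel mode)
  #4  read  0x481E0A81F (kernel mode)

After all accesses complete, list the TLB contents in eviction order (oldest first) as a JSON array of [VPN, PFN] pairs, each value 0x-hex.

Trace:
#0 VA=0x5C1613E58 (r,kernel):
  lvl0: tbl 0x19, slot 23 ⇒ 0x1D007 (P1/RW1/US1/PS0)
  lvl1: tbl 0x1D, slot 11 ⇒ 0x1F007 (P1/RW1/US1/PS0)
  lvl2: tbl 0x1F, slot 19 ⇒ 0x23007 (P1/RW1/US1/PS0)
  ✓ 0x23E58  — 3 lookups
#1 VA=0x10300F0B6 (r,kernel):
  lvl0: tbl 0x19, slot 4 ⇒ 0x26007 (P1/RW1/US1/PS0)
  lvl1: tbl 0x26, slot 24 ⇒ 0x27007 (P1/RW1/US1/PS0)
  lvl2: tbl 0x27, slot 15 ⇒ 0x29007 (P1/RW1/US1/PS0)
  ✓ 0x290B6  — 3 lookups
#2 VA=0x681C1A51F (r,kernel):
  lvl0: tbl 0x19, slot 26 ⇒ 0x2C007 (P1/RW1/US1/PS0)
  lvl1: tbl 0x2C, slot 14 ⇒ 0x30007 (P1/RW1/US1/PS0)
  lvl2: tbl 0x30, slot 26 ⇒ 0x34007 (P1/RW1/US1/PS0)
  ✓ 0x3451F  — 3 lookups
#3 VA=0x1C0000652 (r,kernel):
  lvl0: tbl 0x19, slot 7 ⇒ 0x1E002 (P0/RW1/US0/PS0)
  ⇒ fault: PAGE_NOT_PRESENT  — 1 lookups
#4 VA=0x481E0A81F (r,kernel):
  lvl0: tbl 0x19, slot 18 ⇒ 0x37007 (P1/RW1/US1/PS0)
  lvl1: tbl 0x37, slot 15 ⇒ 0x3B007 (P1/RW1/US1/PS0)
  lvl2: tbl 0x3B, slot 10 ⇒ 0x3F007 (P1/RW1/US1/PS0)
  ✓ 0x3F81F  — 3 lookups

TLB: [["0x5C1613", "0x23"], ["0x10300F", "0x29"], ["0x681C1A", "0x34"], ["0x481E0A", "0x3F"]]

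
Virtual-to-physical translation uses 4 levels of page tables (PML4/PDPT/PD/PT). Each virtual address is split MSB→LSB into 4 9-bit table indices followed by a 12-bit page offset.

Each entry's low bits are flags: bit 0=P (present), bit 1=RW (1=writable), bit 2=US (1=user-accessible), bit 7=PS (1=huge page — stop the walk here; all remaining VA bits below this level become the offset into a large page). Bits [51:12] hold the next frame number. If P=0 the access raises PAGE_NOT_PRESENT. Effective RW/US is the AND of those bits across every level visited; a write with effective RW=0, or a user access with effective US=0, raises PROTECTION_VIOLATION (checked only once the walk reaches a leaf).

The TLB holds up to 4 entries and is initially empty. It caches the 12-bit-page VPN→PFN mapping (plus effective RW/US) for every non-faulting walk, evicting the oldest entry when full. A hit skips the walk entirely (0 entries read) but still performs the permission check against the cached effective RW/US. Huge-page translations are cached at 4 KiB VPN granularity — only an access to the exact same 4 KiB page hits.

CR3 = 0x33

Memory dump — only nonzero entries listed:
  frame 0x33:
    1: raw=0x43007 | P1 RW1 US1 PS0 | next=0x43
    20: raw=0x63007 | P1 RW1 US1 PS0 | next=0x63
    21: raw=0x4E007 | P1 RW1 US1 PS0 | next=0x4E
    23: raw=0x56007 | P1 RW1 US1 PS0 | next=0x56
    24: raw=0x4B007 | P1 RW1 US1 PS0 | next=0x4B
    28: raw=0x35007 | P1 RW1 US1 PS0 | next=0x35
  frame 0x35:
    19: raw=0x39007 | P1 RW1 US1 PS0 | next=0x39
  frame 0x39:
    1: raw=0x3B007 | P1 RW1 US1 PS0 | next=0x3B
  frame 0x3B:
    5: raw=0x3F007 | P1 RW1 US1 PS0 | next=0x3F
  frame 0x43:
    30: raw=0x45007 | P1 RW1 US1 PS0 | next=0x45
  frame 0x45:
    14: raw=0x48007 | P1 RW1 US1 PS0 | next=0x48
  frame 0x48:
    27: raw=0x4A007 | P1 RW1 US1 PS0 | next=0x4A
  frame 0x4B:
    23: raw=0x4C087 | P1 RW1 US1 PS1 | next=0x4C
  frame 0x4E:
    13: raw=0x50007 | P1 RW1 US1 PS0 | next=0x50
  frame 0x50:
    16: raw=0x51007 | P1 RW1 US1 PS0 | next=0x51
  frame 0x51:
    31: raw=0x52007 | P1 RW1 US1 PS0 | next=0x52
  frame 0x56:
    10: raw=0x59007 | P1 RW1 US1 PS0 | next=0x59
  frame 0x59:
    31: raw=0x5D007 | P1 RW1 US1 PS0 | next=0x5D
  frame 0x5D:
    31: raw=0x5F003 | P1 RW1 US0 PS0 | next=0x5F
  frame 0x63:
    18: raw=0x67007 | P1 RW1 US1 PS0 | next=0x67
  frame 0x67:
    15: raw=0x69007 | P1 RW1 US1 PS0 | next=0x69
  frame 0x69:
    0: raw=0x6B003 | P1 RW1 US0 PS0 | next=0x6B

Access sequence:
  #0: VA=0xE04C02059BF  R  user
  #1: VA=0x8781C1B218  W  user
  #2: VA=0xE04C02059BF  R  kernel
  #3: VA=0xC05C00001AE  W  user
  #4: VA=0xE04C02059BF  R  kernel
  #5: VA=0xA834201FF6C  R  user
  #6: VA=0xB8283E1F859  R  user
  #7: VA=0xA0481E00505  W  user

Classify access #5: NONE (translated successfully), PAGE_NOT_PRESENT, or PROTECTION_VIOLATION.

Per-access translation:
#0 VA=0xE04C02059BF (r,user):
  lvl0: tbl 0x33, slot 28 ⇒ 0x35007 (P1/RW1/US1/PS0)
  lvl1: tbl 0x35, slot 19 ⇒ 0x39007 (P1/RW1/US1/PS0)
  lvl2: tbl 0x39, slot 1 ⇒ 0x3B007 (P1/RW1/US1/PS0)
  lvl3: tbl 0x3B, slot 5 ⇒ 0x3F007 (P1/RW1/US1/PS0)
  ✓ 0x3F9BF  — 4 lookups
#1 VA=0x8781C1B218 (w,user):
  lvl0: tbl 0x33, slot 1 ⇒ 0x43007 (P1/RW1/US1/PS0)
  lvl1: tbl 0x43, slot 30 ⇒ 0x45007 (P1/RW1/US1/PS0)
  lvl2: tbl 0x45, slot 14 ⇒ 0x48007 (P1/RW1/US1/PS0)
  lvl3: tbl 0x48, slot 27 ⇒ 0x4A007 (P1/RW1/US1/PS0)
  ✓ 0x4A218  — 4 lookups
#2 VA=0xE04C02059BF (r,kernel):
  TLB hit vpn=0xE04C0205 → PA=0x3F9BF
#3 VA=0xC05C00001AE (w,user):
  lvl0: tbl 0x33, slot 24 ⇒ 0x4B007 (P1/RW1/US1/PS0)
  lvl1: tbl 0x4B, slot 23 ⇒ 0x4C087 (P1/RW1/US1/PS1)
  ✓ 0x4C1AE (huge @L1)  — 2 lookups
#4 VA=0xE04C02059BF (r,kernel):
  TLB hit vpn=0xE04C0205 → PA=0x3F9BF
#5 VA=0xA834201FF6C (r,user):
  lvl0: tbl 0x33, slot 21 ⇒ 0x4E007 (P1/RW1/US1/PS0)
  lvl1: tbl 0x4E, slot 13 ⇒ 0x50007 (P1/RW1/US1/PS0)
  lvl2: tbl 0x50, slot 16 ⇒ 0x51007 (P1/RW1/US1/PS0)
  lvl3: tbl 0x51, slot 31 ⇒ 0x52007 (P1/RW1/US1/PS0)
  ✓ 0x52F6C  — 4 lookups
#6 VA=0xB8283E1F859 (r,user):
  lvl0: tbl 0x33, slot 23 ⇒ 0x56007 (P1/RW1/US1/PS0)
  lvl1: tbl 0x56, slot 10 ⇒ 0x59007 (P1/RW1/US1/PS0)
  lvl2: tbl 0x59, slot 31 ⇒ 0x5D007 (P1/RW1/US1/PS0)
  lvl3: tbl 0x5D, slot 31 ⇒ 0x5F003 (P1/RW1/US0/PS0)
  ✗ PROTECTION_VIOLATION  [4 reads]
#7 VA=0xA0481E00505 (w,user):
  lvl0: tbl 0x33, slot 20 ⇒ 0x63007 (P1/RW1/US1/PS0)
  lvl1: tbl 0x63, slot 18 ⇒ 0x67007 (P1/RW1/US1/PS0)
  lvl2: tbl 0x67, slot 15 ⇒ 0x69007 (P1/RW1/US1/PS0)
  lvl3: tbl 0x69, slot 0 ⇒ 0x6B003 (P1/RW1/US0/PS0)
  ✗ PROTECTION_VIOLATION  [4 reads]

Access #5 fault: NONE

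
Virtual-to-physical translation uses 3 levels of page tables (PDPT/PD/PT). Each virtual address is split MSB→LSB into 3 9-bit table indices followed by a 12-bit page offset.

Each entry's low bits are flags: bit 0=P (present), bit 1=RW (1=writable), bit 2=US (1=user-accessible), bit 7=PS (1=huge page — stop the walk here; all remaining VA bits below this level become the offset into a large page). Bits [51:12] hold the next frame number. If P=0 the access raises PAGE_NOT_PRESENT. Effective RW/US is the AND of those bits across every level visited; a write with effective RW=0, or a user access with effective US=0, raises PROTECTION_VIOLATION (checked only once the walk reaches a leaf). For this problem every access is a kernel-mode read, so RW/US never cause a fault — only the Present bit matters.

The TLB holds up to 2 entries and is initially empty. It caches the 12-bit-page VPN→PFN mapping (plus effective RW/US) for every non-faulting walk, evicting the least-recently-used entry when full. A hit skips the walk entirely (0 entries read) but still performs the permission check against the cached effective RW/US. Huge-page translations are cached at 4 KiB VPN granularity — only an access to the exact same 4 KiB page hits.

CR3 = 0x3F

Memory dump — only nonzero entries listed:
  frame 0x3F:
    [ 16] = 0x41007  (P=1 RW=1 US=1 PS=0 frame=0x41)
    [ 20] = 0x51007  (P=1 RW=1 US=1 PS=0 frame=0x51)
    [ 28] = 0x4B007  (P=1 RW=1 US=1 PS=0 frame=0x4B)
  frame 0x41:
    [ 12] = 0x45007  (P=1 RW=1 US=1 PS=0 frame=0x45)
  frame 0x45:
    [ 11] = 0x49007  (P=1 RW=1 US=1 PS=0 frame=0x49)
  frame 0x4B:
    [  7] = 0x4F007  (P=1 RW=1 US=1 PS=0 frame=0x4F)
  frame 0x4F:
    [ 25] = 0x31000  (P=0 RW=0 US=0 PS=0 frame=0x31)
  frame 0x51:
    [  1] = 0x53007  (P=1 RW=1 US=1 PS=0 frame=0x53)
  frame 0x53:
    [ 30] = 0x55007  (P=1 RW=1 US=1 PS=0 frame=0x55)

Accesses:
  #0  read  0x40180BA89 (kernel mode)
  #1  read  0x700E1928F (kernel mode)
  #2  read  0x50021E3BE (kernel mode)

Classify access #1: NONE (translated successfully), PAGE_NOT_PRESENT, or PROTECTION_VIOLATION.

Trace:
#0 VA=0x40180BA89 (r,kernel):
  L0: frame=0x3F idx=16 entry=0x41007 [P=1 RW=1 US=1 PS=0]
  L1: frame=0x41 idx=12 entry=0x45007 [P=1 RW=1 US=1 PS=0]
  L2: frame=0x45 idx=11 entry=0x49007 [P=1 RW=1 US=1 PS=0]
  ⇒ phys 0x49A89  [3 reads]
#1 VA=0x700E1928F (r,kernel):
  L0: frame=0x3F idx=28 entry=0x4B007 [P=1 RW=1 US=1 PS=0]
  L1: frame=0x4B idx=7 entry=0x4F007 [P=1 RW=1 US=1 PS=0]
  L2: frame=0x4F idx=25 entry=0x31000 [P=0 RW=0 US=0 PS=0]
  ⇒ fault: PAGE_NOT_PRESENT  — 3 lookups
#2 VA=0x50021E3BE (r,kernel):
  L0: frame=0x3F idx=20 entry=0x51007 [P=1 RW=1 US=1 PS=0]
  L1: frame=0x51 idx=1 entry=0x53007 [P=1 RW=1 US=1 PS=0]
  L2: frame=0x53 idx=30 entry=0x55007 [P=1 RW=1 US=1 PS=0]
  ⇒ phys 0x553BE  [3 reads]

Access #1 fault: PAGE_NOT_PRESENT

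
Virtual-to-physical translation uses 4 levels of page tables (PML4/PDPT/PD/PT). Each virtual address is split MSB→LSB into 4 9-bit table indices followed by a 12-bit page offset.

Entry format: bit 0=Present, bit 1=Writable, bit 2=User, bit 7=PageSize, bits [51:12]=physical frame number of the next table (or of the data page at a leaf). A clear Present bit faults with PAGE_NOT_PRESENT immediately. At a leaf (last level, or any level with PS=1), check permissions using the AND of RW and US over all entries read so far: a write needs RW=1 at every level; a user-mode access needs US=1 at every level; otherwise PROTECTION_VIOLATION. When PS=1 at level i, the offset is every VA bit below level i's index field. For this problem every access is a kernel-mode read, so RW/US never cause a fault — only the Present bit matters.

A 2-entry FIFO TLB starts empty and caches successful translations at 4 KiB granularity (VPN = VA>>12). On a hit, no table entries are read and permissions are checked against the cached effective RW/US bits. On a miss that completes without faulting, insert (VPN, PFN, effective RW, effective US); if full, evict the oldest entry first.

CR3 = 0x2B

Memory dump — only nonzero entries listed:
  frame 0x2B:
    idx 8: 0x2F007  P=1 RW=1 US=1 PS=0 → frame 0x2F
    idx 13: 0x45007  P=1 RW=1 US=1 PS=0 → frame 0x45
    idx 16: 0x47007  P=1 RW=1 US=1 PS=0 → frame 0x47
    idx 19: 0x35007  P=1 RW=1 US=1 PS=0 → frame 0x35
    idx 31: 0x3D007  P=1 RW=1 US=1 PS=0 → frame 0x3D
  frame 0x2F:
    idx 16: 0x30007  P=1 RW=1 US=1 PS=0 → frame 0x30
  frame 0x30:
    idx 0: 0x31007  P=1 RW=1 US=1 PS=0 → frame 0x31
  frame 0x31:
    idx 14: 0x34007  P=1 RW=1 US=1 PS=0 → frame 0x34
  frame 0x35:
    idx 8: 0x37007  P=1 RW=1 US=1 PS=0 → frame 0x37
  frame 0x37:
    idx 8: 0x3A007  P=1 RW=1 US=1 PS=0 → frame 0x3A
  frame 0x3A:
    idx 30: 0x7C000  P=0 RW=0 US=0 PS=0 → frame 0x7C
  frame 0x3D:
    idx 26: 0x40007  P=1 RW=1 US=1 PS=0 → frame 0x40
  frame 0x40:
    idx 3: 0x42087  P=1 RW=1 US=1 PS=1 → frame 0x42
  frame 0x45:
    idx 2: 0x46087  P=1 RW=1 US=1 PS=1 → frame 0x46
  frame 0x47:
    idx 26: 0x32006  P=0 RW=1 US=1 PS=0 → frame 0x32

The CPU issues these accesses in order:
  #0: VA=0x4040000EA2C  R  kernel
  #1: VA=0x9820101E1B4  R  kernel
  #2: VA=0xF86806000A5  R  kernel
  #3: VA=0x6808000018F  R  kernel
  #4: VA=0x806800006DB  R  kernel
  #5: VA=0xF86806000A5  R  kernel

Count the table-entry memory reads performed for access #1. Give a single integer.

Walk each access:
#0 VA=0x4040000EA2C (r,kernel):
  L0 @0x2B[8] → 0x2F007  P=1,RW=1,US=1,PS=0
  L1 @0x2F[16] → 0x30007  P=1,RW=1,US=1,PS=0
  L2 @0x30[0] → 0x31007  P=1,RW=1,US=1,PS=0
  L3 @0x31[14] → 0x34007  P=1,RW=1,US=1,PS=0
  ✓ 0x34A2C  — 4 lookups
#1 VA=0x9820101E1B4 (r,kernel):
  L0 @0x2B[19] → 0x35007  P=1,RW=1,US=1,PS=0
  L1 @0x35[8] → 0x37007  P=1,RW=1,US=1,PS=0
  L2 @0x37[8] → 0x3A007  P=1,RW=1,US=1,PS=0
  L3 @0x3A[30] → 0x7C000  P=0,RW=0,US=0,PS=0
  ⇒ fault: PAGE_NOT_PRESENT  — 4 lookups
#2 VA=0xF86806000A5 (r,kernel):
  L0 @0x2B[31] → 0x3D007  P=1,RW=1,US=1,PS=0
  L1 @0x3D[26] → 0x40007  P=1,RW=1,US=1,PS=0
  L2 @0x40[3] → 0x42087  P=1,RW=1,US=1,PS=1
  ✓ 0x420A5 (huge @L2)  — 3 lookups
#3 VA=0x6808000018F (r,kernel):
  L0 @0x2B[13] → 0x45007  P=1,RW=1,US=1,PS=0
  L1 @0x45[2] → 0x46087  P=1,RW=1,US=1,PS=1
  ✓ 0x4618F (huge @L1)  — 2 lookups
#4 VA=0x806800006DB (r,kernel):
  L0 @0x2B[16] → 0x47007  P=1,RW=1,US=1,PS=0
  L1 @0x47[26] → 0x32006  P=0,RW=1,US=1,PS=0
  ⇒ fault: PAGE_NOT_PRESENT  — 2 lookups
#5 VA=0xF86806000A5 (r,kernel):
  TLB hit vpn=0xF8680600 → PA=0x420A5

Entries read for #1: 4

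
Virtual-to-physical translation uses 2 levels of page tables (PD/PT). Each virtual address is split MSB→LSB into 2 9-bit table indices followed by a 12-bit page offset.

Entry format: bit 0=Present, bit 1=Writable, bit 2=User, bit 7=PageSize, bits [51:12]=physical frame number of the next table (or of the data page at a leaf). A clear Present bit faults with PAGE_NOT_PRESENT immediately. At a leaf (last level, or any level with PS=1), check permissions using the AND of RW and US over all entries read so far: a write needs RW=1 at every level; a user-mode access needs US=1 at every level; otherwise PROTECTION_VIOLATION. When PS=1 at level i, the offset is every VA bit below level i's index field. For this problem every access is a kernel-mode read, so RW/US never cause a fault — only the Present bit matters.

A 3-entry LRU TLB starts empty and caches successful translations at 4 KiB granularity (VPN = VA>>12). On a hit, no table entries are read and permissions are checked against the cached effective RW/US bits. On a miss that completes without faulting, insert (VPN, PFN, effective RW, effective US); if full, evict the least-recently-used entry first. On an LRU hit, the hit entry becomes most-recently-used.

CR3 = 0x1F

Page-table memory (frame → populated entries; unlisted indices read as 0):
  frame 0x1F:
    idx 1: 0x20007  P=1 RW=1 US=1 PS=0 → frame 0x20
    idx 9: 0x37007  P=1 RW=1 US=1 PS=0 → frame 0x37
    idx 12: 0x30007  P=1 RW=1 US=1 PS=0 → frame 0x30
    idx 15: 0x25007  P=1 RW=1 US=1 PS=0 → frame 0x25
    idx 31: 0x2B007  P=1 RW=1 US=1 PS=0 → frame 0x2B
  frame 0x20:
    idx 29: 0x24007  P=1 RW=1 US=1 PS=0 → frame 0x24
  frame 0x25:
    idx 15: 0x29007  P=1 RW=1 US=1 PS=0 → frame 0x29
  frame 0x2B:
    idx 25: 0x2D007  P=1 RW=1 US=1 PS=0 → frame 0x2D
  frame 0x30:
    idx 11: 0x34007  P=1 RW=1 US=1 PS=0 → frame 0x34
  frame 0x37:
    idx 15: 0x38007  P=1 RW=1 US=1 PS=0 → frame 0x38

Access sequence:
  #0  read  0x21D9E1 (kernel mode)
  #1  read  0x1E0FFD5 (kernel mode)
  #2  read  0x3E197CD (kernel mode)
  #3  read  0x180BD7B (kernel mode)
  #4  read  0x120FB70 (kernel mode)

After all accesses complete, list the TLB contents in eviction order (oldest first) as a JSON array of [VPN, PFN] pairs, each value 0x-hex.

Trace:
#0 VA=0x21D9E1 (r,kernel):
  L0: frame=0x1F idx=1 entry=0x20007 [P=1 RW=1 US=1 PS=0]
  L1: frame=0x20 idx=29 entry=0x24007 [P=1 RW=1 US=1 PS=0]
  → PA=0x249E1  (2 entries read)
#1 VA=0x1E0FFD5 (r,kernel):
  L0: frame=0x1F idx=15 entry=0x25007 [P=1 RW=1 US=1 PS=0]
  L1: frame=0x25 idx=15 entry=0x29007 [P=1 RW=1 US=1 PS=0]
  → PA=0x29FD5  (2 entries read)
#2 VA=0x3E197CD (r,kernel):
  L0: frame=0x1F idx=31 entry=0x2B007 [P=1 RW=1 US=1 PS=0]
  L1: frame=0x2B idx=25 entry=0x2D007 [P=1 RW=1 US=1 PS=0]
  → PA=0x2D7CD  (2 entries read)
#3 VA=0x180BD7B (r,kernel):
  L0: frame=0x1F idx=12 entry=0x30007 [P=1 RW=1 US=1 PS=0]
  L1: frame=0x30 idx=11 entry=0x34007 [P=1 RW=1 US=1 PS=0]
  → PA=0x34D7B  (2 entries read)
#4 VA=0x120FB70 (r,kernel):
  L0: frame=0x1F idx=9 entry=0x37007 [P=1 RW=1 US=1 PS=0]
  L1: frame=0x37 idx=15 entry=0x38007 [P=1 RW=1 US=1 PS=0]
  → PA=0x38B70  (2 entries read)

TLB: [["0x3E19", "0x2D"], ["0x180B", "0x34"], ["0x120F", "0x38"]]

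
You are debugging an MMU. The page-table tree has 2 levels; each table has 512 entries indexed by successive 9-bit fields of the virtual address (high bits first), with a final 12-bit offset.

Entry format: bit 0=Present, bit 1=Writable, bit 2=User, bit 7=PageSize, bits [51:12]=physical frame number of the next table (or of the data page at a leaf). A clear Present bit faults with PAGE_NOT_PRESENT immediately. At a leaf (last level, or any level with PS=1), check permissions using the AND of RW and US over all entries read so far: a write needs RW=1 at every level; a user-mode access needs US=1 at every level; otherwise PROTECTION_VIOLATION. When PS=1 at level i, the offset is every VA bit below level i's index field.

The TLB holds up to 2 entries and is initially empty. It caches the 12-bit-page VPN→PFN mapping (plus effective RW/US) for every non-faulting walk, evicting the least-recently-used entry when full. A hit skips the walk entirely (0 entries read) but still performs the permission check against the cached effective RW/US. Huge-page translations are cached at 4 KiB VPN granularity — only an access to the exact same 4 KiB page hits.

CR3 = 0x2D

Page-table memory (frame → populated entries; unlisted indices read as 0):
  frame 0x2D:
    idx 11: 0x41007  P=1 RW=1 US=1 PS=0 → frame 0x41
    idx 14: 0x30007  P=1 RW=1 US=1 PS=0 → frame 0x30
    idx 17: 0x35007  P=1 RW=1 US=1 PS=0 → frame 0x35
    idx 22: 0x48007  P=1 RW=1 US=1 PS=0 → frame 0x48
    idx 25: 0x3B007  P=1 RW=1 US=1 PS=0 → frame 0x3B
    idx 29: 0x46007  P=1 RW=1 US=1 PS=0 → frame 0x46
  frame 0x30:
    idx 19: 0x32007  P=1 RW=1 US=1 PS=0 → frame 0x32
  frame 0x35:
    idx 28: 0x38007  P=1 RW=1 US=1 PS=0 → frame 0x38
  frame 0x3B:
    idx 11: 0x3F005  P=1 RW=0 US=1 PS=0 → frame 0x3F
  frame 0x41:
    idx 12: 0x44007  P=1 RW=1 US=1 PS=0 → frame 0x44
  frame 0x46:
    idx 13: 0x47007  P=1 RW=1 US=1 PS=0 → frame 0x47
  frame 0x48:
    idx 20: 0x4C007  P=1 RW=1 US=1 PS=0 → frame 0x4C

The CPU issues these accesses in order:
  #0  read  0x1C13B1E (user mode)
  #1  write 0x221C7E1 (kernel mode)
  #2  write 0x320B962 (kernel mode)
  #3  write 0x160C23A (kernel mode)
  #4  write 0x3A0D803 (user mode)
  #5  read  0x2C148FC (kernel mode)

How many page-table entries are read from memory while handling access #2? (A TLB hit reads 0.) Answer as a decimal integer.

Trace:
#0 VA=0x1C13B1E (r,user):
  lvl0: tbl 0x2D, slot 14 ⇒ 0x30007 (P1/RW1/US1/PS0)
  lvl1: tbl 0x30, slot 19 ⇒ 0x32007 (P1/RW1/US1/PS0)
  → PA=0x32B1E  (2 entries read)
#1 VA=0x221C7E1 (w,kernel):
  lvl0: tbl 0x2D, slot 17 ⇒ 0x35007 (P1/RW1/US1/PS0)
  lvl1: tbl 0x35, slot 28 ⇒ 0x38007 (P1/RW1/US1/PS0)
  → PA=0x387E1  (2 entries read)
#2 VA=0x320B962 (w,kernel):
  lvl0: tbl 0x2D, slot 25 ⇒ 0x3B007 (P1/RW1/US1/PS0)
  lvl1: tbl 0x3B, slot 11 ⇒ 0x3F005 (P1/RW0/US1/PS0)
  → PROTECTION_VIOLATION  (2 entries read)
#3 VA=0x160C23A (w,kernel):
  lvl0: tbl 0x2D, slot 11 ⇒ 0x41007 (P1/RW1/US1/PS0)
  lvl1: tbl 0x41, slot 12 ⇒ 0x44007 (P1/RW1/US1/PS0)
  → PA=0x4423A  (2 entries read)
#4 VA=0x3A0D803 (w,user):
  lvl0: tbl 0x2D, slot 29 ⇒ 0x46007 (P1/RW1/US1/PS0)
  lvl1: tbl 0x46, slot 13 ⇒ 0x47007 (P1/RW1/US1/PS0)
  → PA=0x47803  (2 entries read)
#5 VA=0x2C148FC (r,kernel):
  lvl0: tbl 0x2D, slot 22 ⇒ 0x48007 (P1/RW1/US1/PS0)
  lvl1: tbl 0x48, slot 20 ⇒ 0x4C007 (P1/RW1/US1/PS0)
  → PA=0x4C8FC  (2 entries read)

Entries read for #2: 2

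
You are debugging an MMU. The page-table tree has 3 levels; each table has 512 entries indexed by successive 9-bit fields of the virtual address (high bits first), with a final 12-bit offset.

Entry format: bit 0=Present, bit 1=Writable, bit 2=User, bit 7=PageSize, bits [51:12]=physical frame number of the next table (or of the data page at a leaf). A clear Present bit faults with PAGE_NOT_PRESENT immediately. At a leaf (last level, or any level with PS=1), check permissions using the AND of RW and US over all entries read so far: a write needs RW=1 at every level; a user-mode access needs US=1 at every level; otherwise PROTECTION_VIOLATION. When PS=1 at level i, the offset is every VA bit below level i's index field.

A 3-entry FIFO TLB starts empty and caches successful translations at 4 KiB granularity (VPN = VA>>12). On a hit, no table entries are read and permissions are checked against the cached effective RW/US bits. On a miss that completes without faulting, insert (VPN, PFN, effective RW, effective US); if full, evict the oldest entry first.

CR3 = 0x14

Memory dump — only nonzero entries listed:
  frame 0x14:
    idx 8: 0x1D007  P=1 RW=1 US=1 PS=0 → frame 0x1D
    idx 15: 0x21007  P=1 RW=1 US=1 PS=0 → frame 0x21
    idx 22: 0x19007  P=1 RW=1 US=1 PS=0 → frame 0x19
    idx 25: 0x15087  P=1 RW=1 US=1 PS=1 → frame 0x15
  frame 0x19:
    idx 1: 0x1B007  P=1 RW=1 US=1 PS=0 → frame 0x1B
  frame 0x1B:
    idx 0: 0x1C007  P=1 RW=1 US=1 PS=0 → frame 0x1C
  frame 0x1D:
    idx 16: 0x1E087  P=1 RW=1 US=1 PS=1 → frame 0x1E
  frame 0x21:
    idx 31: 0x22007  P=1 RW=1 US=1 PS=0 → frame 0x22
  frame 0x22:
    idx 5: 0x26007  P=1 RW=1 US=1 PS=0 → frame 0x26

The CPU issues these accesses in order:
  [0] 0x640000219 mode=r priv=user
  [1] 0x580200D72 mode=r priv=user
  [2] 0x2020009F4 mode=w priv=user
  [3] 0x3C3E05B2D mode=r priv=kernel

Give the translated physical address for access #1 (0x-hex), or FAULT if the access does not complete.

Walk each access:
#0 VA=0x640000219 (r,user):
  [0] read 0x14 idx=25: raw=0x15087 flags P=1 W=1 U=1 S=1
  ⇒ phys 0x15219 (huge @L0)  [1 reads]
#1 VA=0x580200D72 (r,user):
  [0] read 0x14 idx=22: raw=0x19007 flags P=1 W=1 U=1 S=0
  [1] read 0x19 idx=1: raw=0x1B007 flags P=1 W=1 U=1 S=0
  [2] read 0x1B idx=0: raw=0x1C007 flags P=1 W=1 U=1 S=0
  ⇒ phys 0x1CD72  [3 reads]
#2 VA=0x2020009F4 (w,user):
  [0] read 0x14 idx=8: raw=0x1D007 flags P=1 W=1 U=1 S=0
  [1] read 0x1D idx=16: raw=0x1E087 flags P=1 W=1 U=1 S=1
  ⇒ phys 0x1E9F4 (huge @L1)  [2 reads]
#3 VA=0x3C3E05B2D (r,kernel):
  [0] read 0x14 idx=15: raw=0x21007 flags P=1 W=1 U=1 S=0
  [1] read 0x21 idx=31: raw=0x22007 flags P=1 W=1 U=1 S=0
  [2] read 0x22 idx=5: raw=0x26007 flags P=1 W=1 U=1 S=0
  ⇒ phys 0x26B2D  [3 reads]

Access #1 PA: 0x1CD72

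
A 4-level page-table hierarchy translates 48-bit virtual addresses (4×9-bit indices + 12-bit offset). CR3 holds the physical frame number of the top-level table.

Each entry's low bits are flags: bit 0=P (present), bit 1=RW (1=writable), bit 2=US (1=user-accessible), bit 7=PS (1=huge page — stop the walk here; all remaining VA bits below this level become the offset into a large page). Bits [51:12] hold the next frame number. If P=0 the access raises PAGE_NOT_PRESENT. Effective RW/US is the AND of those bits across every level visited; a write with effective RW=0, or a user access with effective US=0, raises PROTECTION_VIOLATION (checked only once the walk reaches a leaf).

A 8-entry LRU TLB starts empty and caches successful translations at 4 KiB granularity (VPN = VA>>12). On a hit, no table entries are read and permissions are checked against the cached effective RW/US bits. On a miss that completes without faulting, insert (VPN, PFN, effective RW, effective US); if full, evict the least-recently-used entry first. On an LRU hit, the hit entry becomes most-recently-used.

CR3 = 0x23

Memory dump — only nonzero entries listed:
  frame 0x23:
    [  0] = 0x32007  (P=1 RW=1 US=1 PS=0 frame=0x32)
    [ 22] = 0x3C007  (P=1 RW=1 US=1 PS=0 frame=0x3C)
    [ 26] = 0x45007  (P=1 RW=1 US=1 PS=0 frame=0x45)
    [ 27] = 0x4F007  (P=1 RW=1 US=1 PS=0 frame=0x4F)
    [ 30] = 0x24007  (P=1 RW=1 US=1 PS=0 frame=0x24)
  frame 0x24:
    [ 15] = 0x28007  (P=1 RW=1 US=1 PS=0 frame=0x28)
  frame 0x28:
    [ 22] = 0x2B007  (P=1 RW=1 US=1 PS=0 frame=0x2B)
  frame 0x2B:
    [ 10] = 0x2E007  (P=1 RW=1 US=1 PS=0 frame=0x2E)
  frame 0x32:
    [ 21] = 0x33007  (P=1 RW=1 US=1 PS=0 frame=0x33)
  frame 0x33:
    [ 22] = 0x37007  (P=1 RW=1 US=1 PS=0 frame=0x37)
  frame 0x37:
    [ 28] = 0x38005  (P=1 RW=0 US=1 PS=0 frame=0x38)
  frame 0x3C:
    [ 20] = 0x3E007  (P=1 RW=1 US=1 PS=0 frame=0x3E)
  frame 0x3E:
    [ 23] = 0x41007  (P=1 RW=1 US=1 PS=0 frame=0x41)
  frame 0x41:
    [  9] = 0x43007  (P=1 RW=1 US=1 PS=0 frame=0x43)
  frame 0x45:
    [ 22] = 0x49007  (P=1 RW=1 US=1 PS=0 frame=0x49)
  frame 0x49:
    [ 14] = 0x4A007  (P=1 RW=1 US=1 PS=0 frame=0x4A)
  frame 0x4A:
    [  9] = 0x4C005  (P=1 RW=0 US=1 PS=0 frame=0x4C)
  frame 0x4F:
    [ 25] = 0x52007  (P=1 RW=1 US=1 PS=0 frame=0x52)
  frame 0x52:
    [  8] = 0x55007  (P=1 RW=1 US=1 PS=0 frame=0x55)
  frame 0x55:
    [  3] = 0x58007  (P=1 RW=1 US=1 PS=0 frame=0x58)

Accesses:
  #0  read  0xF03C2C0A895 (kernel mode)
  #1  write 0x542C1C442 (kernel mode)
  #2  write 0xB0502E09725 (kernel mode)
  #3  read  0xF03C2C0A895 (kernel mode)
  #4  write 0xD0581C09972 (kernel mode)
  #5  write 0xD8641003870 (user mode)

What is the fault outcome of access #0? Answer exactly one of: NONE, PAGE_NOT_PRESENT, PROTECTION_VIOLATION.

Per-access translation:
#0 VA=0xF03C2C0A895 (r,kernel):
  lvl0: tbl 0x23, slot 30 ⇒ 0x24007 (P1/RW1/US1/PS0)
  lvl1: tbl 0x24, slot 15 ⇒ 0x28007 (P1/RW1/US1/PS0)
  lvl2: tbl 0x28, slot 22 ⇒ 0x2B007 (P1/RW1/US1/PS0)
  lvl3: tbl 0x2B, slot 10 ⇒ 0x2E007 (P1/RW1/US1/PS0)
  ✓ 0x2E895  — 4 lookups
#1 VA=0x542C1C442 (w,kernel):
  lvl0: tbl 0x23, slot 0 ⇒ 0x32007 (P1/RW1/US1/PS0)
  lvl1: tbl 0x32, slot 21 ⇒ 0x33007 (P1/RW1/US1/PS0)
  lvl2: tbl 0x33, slot 22 ⇒ 0x37007 (P1/RW1/US1/PS0)
  lvl3: tbl 0x37, slot 28 ⇒ 0x38005 (P1/RW0/US1/PS0)
  → PROTECTION_VIOLATION  (4 entries read)
#2 VA=0xB0502E09725 (w,kernel):
  lvl0: tbl 0x23, slot 22 ⇒ 0x3C007 (P1/RW1/US1/PS0)
  lvl1: tbl 0x3C, slot 20 ⇒ 0x3E007 (P1/RW1/US1/PS0)
  lvl2: tbl 0x3E, slot 23 ⇒ 0x41007 (P1/RW1/US1/PS0)
  lvl3: tbl 0x41, slot 9 ⇒ 0x43007 (P1/RW1/US1/PS0)
  ✓ 0x43725  — 4 lookups
#3 VA=0xF03C2C0A895 (r,kernel):
  TLB hit vpn=0xF03C2C0A → PA=0x2E895
#4 VA=0xD0581C09972 (w,kernel):
  lvl0: tbl 0x23, slot 26 ⇒ 0x45007 (P1/RW1/US1/PS0)
  lvl1: tbl 0x45, slot 22 ⇒ 0x49007 (P1/RW1/US1/PS0)
  lvl2: tbl 0x49, slot 14 ⇒ 0x4A007 (P1/RW1/US1/PS0)
  lvl3: tbl 0x4A, slot 9 ⇒ 0x4C005 (P1/RW0/US1/PS0)
  → PROTECTION_VIOLATION  (4 entries read)
#5 VA=0xD8641003870 (w,user):
  lvl0: tbl 0x23, slot 27 ⇒ 0x4F007 (P1/RW1/US1/PS0)
  lvl1: tbl 0x4F, slot 25 ⇒ 0x52007 (P1/RW1/US1/PS0)
  lvl2: tbl 0x52, slot 8 ⇒ 0x55007 (P1/RW1/US1/PS0)
  lvl3: tbl 0x55, slot 3 ⇒ 0x58007 (P1/RW1/US1/PS0)
  ✓ 0x58870  — 4 lookups

Access #0 fault: NONE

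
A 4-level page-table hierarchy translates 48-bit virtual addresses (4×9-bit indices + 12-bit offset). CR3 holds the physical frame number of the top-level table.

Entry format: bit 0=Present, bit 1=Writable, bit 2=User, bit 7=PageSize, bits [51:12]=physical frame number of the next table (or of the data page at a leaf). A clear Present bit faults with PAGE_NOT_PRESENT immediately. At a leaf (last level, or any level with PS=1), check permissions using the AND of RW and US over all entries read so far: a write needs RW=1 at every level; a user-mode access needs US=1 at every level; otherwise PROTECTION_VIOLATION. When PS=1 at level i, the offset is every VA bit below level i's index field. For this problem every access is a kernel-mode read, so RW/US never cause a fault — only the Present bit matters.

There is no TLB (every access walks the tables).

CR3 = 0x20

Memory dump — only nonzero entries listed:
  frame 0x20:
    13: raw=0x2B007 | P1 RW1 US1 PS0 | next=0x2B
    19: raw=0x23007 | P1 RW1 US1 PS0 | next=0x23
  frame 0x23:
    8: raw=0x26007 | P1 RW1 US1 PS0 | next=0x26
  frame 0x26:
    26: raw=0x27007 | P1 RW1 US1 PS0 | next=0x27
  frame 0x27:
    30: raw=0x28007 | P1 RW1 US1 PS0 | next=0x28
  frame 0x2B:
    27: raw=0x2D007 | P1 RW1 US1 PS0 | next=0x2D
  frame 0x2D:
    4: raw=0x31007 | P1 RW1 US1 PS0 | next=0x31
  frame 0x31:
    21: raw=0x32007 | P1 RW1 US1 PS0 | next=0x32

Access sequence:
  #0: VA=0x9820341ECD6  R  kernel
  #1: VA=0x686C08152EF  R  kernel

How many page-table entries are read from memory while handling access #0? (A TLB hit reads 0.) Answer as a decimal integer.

Per-access translation:
#0 VA=0x9820341ECD6 (r,kernel):
  L0 @0x20[19] → 0x23007  P=1,RW=1,US=1,PS=0
  L1 @0x23[8] → 0x26007  P=1,RW=1,US=1,PS=0
  L2 @0x26[26] → 0x27007  P=1,RW=1,US=1,PS=0
  L3 @0x27[30] → 0x28007  P=1,RW=1,US=1,PS=0
  ✓ 0x28CD6  — 4 lookups
#1 VA=0x686C08152EF (r,kernel):
  L0 @0x20[13] → 0x2B007  P=1,RW=1,US=1,PS=0
  L1 @0x2B[27] → 0x2D007  P=1,RW=1,US=1,PS=0
  L2 @0x2D[4] → 0x31007  P=1,RW=1,US=1,PS=0
  L3 @0x31[21] → 0x32007  P=1,RW=1,US=1,PS=0
  ✓ 0x322EF  — 4 lookups

Entries read for #0: 4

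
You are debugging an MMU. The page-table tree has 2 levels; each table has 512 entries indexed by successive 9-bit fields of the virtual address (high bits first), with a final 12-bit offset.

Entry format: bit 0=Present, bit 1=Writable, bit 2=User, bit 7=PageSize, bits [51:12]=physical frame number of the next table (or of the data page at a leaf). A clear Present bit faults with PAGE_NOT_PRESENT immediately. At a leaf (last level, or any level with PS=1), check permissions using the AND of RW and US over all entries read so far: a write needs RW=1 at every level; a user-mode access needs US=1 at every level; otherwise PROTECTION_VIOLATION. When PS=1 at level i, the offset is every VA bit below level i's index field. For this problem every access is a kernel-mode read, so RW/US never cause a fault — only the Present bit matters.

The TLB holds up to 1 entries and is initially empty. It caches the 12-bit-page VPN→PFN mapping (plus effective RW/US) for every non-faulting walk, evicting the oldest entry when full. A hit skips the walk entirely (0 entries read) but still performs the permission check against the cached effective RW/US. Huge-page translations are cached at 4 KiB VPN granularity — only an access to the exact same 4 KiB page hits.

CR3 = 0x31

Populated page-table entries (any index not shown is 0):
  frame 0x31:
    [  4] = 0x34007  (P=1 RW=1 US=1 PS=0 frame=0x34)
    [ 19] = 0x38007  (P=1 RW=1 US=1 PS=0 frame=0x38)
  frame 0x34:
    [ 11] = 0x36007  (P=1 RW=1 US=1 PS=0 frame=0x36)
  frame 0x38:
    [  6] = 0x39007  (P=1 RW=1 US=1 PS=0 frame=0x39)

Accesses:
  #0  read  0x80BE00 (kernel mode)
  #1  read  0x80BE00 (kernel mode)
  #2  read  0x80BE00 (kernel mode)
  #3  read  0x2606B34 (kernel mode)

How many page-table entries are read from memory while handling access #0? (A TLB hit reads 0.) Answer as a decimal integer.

Trace:
#0 VA=0x80BE00 (r,kernel):
  L0 @0x31[4] → 0x34007  P=1,RW=1,US=1,PS=0
  L1 @0x34[11] → 0x36007  P=1,RW=1,US=1,PS=0
  ⇒ phys 0x36E00  [2 reads]
#1 VA=0x80BE00 (r,kernel):
  TLB hit vpn=0x80B → PA=0x36E00
#2 VA=0x80BE00 (r,kernel):
  TLB hit vpn=0x80B → PA=0x36E00
#3 VA=0x2606B34 (r,kernel):
  L0 @0x31[19] → 0x38007  P=1,RW=1,US=1,PS=0
  L1 @0x38[6] → 0x39007  P=1,RW=1,US=1,PS=0
  ⇒ phys 0x39B34  [2 reads]

Entries read for #0: 2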